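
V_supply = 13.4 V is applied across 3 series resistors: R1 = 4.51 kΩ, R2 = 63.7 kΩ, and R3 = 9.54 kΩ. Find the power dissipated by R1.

Series current I = V_supply/ΣR = 13.4/77.75 = 0.1723 mA.
P = I²R = 0.02970 × 4.51 = 0.1340 mW.

P ≈ 0.134 mW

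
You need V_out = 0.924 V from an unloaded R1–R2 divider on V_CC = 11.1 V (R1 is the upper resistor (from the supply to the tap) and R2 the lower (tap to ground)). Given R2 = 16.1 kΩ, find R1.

Required fraction k = V_out/V_CC = 0.08324.
Rearranging, R1 = R2·(1−k)/k = 16.1 × 11.01 = 177.3 kΩ.

R1 ≈ 177 kΩ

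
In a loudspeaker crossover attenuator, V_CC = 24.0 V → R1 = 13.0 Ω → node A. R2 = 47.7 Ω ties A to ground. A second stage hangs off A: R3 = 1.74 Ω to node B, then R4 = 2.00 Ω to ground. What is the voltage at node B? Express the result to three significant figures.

V_B ≈ 2.70 V

Looking into the second stage from A: R3 + R4 = 3.740 Ω appears in parallel with R2.
Effective lower resistance at A: R2 ‖ 3.740 = 3.468 Ω.
So V_A = 24.0 × 0.2106 = 5.054 V.
Then the unloaded second divider: V_B = V_A × R4/(R3+R4) = 5.054 × 0.5348 = 2.703 V.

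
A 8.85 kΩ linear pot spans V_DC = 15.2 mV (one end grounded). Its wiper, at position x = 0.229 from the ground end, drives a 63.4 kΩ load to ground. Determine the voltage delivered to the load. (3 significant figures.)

V_out ≈ 3.40 mV

The pot divides into 6.823 kΩ above the wiper and 2.027 kΩ below.
Lower segment in parallel with the load: 2.027 ‖ 63.4 = 1.964 kΩ.
V_out = 15.2 × 1.964/(6.823 + 1.964) = 3.397 mV.
(Unloaded: V_out = x·V_DC = 3.48 mV.)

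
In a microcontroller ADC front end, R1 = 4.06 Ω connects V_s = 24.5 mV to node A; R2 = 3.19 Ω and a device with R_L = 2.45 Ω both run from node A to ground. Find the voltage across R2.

First combine the lower leg with the load: R2 ‖ R_L = 1.386 Ω.
Now apply the divider: V_out = 24.5 × 0.2545 = 6.234 mV.

V_out ≈ 6.23 mV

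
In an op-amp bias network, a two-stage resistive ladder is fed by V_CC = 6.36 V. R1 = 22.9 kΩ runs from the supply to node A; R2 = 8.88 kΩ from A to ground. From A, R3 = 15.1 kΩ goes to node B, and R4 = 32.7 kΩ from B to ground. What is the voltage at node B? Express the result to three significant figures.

V_B ≈ 1.07 V

Node A sees R2 in parallel with the series input of stage 2, R3 + R4 = 47.80 kΩ.
Effective lower resistance at A: R2 ‖ 47.80 = 7.489 kΩ.
V_A = 6.36 × 7.489/(22.9 + 7.489) = 1.567 V.
Stage 2 is unloaded, so V_B = V_A · R4/(R3+R4) = 1.567 × 32.7/47.80 = 1.072 V.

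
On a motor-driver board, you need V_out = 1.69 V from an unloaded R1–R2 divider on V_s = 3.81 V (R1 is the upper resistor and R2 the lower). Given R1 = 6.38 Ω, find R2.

V_out/V_s = R2/(R1+R2) = 0.4436.
Rearranging, R2 = R1·k/(1−k) = 6.38 × 0.7972 = 5.086 Ω.

R2 ≈ 5.09 Ω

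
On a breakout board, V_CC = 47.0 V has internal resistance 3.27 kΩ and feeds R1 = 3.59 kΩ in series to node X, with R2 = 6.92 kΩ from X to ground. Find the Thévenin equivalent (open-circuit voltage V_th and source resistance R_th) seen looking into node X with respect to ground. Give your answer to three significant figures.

V_th ≈ 23.6 V, R_th ≈ 3.44 kΩ

R1' = 3.27 + 3.59 = 6.860 kΩ (source resistance + R1).
With X open, the divider is unloaded: V_th = 47.0 × 6.92/13.78 = 23.60 V.
With V_CC suppressed (replaced by a short), R_th = R1' ‖ R2 = (6.860 × 6.92)/(6.860 + 6.92) = 3.445 kΩ.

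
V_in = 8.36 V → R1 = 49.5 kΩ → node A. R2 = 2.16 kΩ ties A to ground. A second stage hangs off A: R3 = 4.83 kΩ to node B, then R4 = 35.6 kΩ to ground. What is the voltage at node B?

Looking into the second stage from A: R3 + R4 = 40.43 kΩ appears in parallel with R2.
Effective lower resistance at A: R2 ‖ 40.43 = 2.050 kΩ.
V_A = 8.36 × 2.050/(49.5 + 2.050) = 0.3325 V.
Stage 2 is unloaded, so V_B = V_A · R4/(R3+R4) = 0.3325 × 35.6/40.43 = 0.2928 V.

V_B ≈ 0.293 V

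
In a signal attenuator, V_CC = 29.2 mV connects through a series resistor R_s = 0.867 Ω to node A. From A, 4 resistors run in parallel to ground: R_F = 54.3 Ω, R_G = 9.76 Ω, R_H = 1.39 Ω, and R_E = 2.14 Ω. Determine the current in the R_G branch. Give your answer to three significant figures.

Equivalent of the parallel group: R_p = 0.7648 Ω.
V_A by voltage divider: V_A = 29.2 × 0.7648/(0.867 + 0.7648) = 13.69 mV.
I(R_G) = V_A / R_G = 13.69/9.76 = 1.402 mA.
(Equivalently: I_total = 17.89 mA, then current-divider fraction G_k/ΣG = 0.07836.)

I ≈ 1.40 mA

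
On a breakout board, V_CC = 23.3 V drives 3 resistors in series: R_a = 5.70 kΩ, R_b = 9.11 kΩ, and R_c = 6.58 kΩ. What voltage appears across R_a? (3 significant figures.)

ΣR = 5.70 + 9.11 + 6.58 = 21.39 kΩ.
By the voltage-divider rule, V = 23.3 × 5.700/21.39 = 6.209 V.

V ≈ 6.21 V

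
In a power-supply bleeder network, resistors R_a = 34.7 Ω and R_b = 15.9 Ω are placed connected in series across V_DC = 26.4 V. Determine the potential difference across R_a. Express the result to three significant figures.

V ≈ 18.1 V

ΣR = 34.7 + 15.9 = 50.60 Ω.
Voltage divider: V = V_DC · (34.70 / 50.60) = 26.4 × 0.6858 = 18.10 V.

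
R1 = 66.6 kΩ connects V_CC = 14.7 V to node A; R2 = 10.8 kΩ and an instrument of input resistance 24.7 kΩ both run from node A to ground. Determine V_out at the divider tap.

R2 ‖ R_L = (10.8 × 24.7)/(10.8 + 24.7) = 7.514 kΩ.
Voltage divider with the loaded lower leg: V_out = 14.7 × 7.514/(66.6 + 7.514) = 14.7 × 0.1014 = 1.490 V.

V_out ≈ 1.49 V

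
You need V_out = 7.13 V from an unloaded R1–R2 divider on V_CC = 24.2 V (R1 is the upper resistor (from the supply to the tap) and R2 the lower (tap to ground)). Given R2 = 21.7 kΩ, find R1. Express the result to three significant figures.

R1 ≈ 52.0 kΩ

V_out/V_CC = R2/(R1+R2) = 0.2946.
Rearranging, R1 = R2·(1−k)/k = 21.7 × 2.394 = 51.95 kΩ.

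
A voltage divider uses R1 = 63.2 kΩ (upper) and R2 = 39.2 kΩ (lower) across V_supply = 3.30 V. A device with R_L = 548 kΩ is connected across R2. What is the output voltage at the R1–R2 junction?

V_out ≈ 1.21 V

First combine the lower leg with the load: R2 ‖ R_L = 36.58 kΩ.
Then V_out = V_supply · R2'/(R1 + R2') = 3.30 × 36.58/99.78 = 1.210 V.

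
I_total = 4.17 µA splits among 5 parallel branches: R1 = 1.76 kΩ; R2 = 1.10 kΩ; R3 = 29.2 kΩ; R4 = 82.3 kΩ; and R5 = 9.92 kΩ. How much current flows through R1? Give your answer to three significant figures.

I ≈ 1.46 µA

Conductances: ΣG = 1/1.76 + 1/1.10 + 1/29.2 + 1/82.3 + 1/9.92 = 1.624 (1/kΩ).
Current divider: I(R1) = I_total · G_k/ΣG = 4.17 × (0.5682/1.624) = 4.17 × 0.3498 = 1.459 µA.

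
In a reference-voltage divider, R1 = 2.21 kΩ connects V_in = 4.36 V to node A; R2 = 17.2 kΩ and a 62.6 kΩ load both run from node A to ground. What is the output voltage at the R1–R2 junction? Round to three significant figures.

R2 ‖ R_L = (17.2 × 62.6)/(17.2 + 62.6) = 13.49 kΩ.
Then V_out = V_in · R2'/(R1 + R2') = 4.36 × 13.49/15.70 = 3.746 V.
(Unloaded it would be 3.86 V; the load pulls it down.)

V_out ≈ 3.75 V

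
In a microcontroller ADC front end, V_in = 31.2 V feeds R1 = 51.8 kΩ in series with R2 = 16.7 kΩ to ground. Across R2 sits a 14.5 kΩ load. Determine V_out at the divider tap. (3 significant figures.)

V_out ≈ 4.07 V

First combine the lower leg with the load: R2 ‖ R_L = 7.761 kΩ.
Now apply the divider: V_out = 31.2 × 0.1303 = 4.066 V.
(Unloaded it would be 7.61 V; the load pulls it down.)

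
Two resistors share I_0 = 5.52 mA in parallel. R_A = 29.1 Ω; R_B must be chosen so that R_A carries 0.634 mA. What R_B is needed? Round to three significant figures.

The fraction through R_A equals R_B/(R_A+R_B).
With f = 0.1149, R_B = R_A · f/(1−f) = 29.1 × 0.1298 = 3.776 Ω.

R_B ≈ 3.78 Ω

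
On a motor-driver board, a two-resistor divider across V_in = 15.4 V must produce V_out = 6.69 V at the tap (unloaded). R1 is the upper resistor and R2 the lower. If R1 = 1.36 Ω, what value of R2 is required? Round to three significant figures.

The divider ratio is R2/(R1+R2) = 6.69/15.4 = 0.4344.
So R2 = R1 · V_out/(V_in − V_out) = 1.36 × 6.69/(15.4 − 6.69) = 1.36 × 0.7681 = 1.045 Ω.

R2 ≈ 1.04 Ω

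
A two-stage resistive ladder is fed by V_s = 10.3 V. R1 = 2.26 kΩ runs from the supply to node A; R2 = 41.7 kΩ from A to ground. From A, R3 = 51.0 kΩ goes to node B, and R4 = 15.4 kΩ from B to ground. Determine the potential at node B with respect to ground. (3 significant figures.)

V_B ≈ 2.20 V

Looking into the second stage from A: R3 + R4 = 66.40 kΩ appears in parallel with R2.
R2 ‖ (R3+R4) = 25.61 kΩ.
First divider: V_A = V_s · 25.61/(2.26 + 25.61) = 9.465 V.
Then the unloaded second divider: V_B = V_A × R4/(R3+R4) = 9.465 × 0.2319 = 2.195 V.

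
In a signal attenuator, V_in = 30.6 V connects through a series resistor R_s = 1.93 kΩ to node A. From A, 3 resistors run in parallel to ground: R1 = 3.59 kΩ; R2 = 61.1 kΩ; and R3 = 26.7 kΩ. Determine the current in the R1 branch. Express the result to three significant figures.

Combine the parallel branches: R_p = (1/3.59 + 1/61.1 + 1/26.7)⁻¹ = 3.009 kΩ.
Node voltage V_A = V_in · R_p/(R_s + R_p) = 30.6 × 0.6092 = 18.64 V.
I(R1) = V_A / R1 = 18.64/3.59 = 5.193 mA.
(Equivalently: I_total = 6.196 mA, then current-divider fraction G_k/ΣG = 0.8381.)

I ≈ 5.19 mA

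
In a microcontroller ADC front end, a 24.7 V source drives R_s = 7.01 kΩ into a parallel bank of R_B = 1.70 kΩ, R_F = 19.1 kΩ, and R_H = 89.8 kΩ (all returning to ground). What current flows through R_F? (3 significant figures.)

I ≈ 0.232 mA

Equivalent of the parallel group: R_p = 1.534 kΩ.
Node voltage V_A = V_CC · R_p/(R_s + R_p) = 24.7 × 0.1796 = 4.436 V.
Branch current I = V_A/R_F = 4.436/19.1 = 0.2322 mA.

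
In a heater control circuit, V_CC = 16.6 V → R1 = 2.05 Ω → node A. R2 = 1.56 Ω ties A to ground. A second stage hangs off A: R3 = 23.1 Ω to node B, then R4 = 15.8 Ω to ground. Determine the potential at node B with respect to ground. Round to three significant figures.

V_B ≈ 2.85 V

Node A sees R2 in parallel with the series input of stage 2, R3 + R4 = 38.90 Ω.
Effective lower resistance at A: R2 ‖ 38.90 = 1.500 Ω.
So V_A = 16.6 × 0.4225 = 7.014 V.
Stage 2 is unloaded, so V_B = V_A · R4/(R3+R4) = 7.014 × 15.8/38.90 = 2.849 V.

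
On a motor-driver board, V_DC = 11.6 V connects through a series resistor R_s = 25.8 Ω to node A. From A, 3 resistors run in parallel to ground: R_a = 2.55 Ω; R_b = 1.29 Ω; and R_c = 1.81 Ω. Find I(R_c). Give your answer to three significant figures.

Equivalent of the parallel group: R_p = 0.5815 Ω.
Node voltage V_A = V_DC · R_p/(R_s + R_p) = 11.6 × 0.02204 = 0.2557 V.
I(R_c) = V_A / R_c = 0.2557/1.81 = 0.1413 A.

I ≈ 0.141 A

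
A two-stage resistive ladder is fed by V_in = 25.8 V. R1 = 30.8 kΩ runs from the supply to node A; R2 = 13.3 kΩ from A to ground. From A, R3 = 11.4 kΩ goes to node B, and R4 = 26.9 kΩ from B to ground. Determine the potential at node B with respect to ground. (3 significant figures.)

V_B ≈ 4.40 V

Looking into the second stage from A: R3 + R4 = 38.30 kΩ appears in parallel with R2.
R2 ‖ (R3+R4) = 9.872 kΩ.
First divider: V_A = V_in · 9.872/(30.8 + 9.872) = 6.262 V.
V_B = V_A × 0.7023 = 4.398 V.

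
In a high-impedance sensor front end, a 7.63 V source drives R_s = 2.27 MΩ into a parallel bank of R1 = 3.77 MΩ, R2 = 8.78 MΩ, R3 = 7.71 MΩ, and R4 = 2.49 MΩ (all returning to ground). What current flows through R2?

Equivalent of the parallel group: R_p = 1.098 MΩ.
V_A by voltage divider: V_A = 7.63 × 1.098/(2.27 + 1.098) = 2.488 V.
Branch current I = V_A/R2 = 2.488/8.78 = 0.2834 µA.
(Equivalently: I_total = 2.265 µA, then current-divider fraction G_k/ΣG = 0.1251.)

I ≈ 0.283 µA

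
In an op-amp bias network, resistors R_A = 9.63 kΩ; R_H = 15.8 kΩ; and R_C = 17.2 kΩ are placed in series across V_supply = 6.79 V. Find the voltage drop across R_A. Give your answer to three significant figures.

V ≈ 1.53 V

Total series resistance ΣR = 9.63 + 15.8 + 17.2 = 42.63 kΩ.
By the voltage-divider rule, V = 6.79 × 9.630/42.63 = 1.534 V.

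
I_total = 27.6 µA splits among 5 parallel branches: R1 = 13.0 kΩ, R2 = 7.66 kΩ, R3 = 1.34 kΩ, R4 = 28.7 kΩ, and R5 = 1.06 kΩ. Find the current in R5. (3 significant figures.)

I ≈ 13.5 µA

ΣG = 1/13.0 + 1/7.66 + 1/1.34 + 1/28.7 + 1/1.06 = 1.932.
By the current-divider rule, I = I_total · G_k/ΣG = 27.6 × 0.4883 = 13.48 µA.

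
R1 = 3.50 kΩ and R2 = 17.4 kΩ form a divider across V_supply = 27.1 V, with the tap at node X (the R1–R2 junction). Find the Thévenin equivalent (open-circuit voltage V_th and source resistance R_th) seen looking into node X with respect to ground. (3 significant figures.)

V_th ≈ 22.6 V, R_th ≈ 2.91 kΩ

Open-circuit (no load on X): V_th = V_supply · R2/(R1 + R2) = 27.1 × 17.4/(3.500 + 17.4) = 22.56 V.
Zeroing V_supply shorts the top of R1 to ground, so R_th = R1 ‖ R2 = 2.914 kΩ.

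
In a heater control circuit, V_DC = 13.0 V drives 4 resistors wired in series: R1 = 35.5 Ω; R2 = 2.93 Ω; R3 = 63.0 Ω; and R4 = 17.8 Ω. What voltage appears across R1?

V ≈ 3.87 V

Series total: ΣR = 35.5 + 2.93 + 63.0 + 17.8 = 119.2 Ω.
V = V_DC · R/ΣR = 13.0 × 0.2977 = 3.871 V.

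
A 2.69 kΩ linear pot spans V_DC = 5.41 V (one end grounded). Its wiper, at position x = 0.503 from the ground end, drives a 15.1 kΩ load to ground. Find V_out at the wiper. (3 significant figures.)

Split the track: R_lower = x·R_p = 1.353 kΩ, R_upper = (1−x)·R_p = 1.337 kΩ.
Lower segment in parallel with the load: 1.353 ‖ 15.1 = 1.242 kΩ.
V_out = 5.41 × 1.242/(1.337 + 1.242) = 2.605 V.

V_out ≈ 2.61 V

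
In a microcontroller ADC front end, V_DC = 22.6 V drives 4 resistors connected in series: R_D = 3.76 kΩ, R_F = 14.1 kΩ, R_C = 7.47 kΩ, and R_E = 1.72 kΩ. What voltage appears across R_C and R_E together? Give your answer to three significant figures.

Total series resistance ΣR = 3.76 + 14.1 + 7.47 + 1.72 = 27.05 kΩ.
R_{R_C..R_E} = 7.47 + 1.72 = 9.190 kΩ.
Voltage divider: V = V_DC · (9.190 / 27.05) = 22.6 × 0.3397 = 7.678 V.

V ≈ 7.68 V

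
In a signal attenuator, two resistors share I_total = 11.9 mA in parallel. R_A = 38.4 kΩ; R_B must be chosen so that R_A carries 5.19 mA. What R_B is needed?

R_B ≈ 29.7 kΩ

Two-branch current divider: I_A = I_total · R_B/(R_A + R_B).
With f = 0.4361, R_B = R_A · f/(1−f) = 38.4 × 0.7735 = 29.70 kΩ.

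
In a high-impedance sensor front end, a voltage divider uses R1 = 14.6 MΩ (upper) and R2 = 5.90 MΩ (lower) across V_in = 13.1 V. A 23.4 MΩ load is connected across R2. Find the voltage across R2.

The load sits in parallel with R2, giving an effective lower resistance R2' = R2·R_L/(R2+R_L) = 4.712 MΩ.
Then V_out = V_in · R2'/(R1 + R2') = 13.1 × 4.712/19.31 = 3.196 V.

V_out ≈ 3.20 V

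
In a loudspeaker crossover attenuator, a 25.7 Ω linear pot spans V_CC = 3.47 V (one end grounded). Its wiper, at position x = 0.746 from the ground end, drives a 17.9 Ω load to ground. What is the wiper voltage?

V_out ≈ 2.03 V

Lower segment x·R_p = 19.17 Ω; upper segment (1−x)·R_p = 6.528 Ω.
R_L loads the lower segment: effective lower R = 9.257 Ω.
Loaded-divider output: V_out = 3.47 × 0.5865 = 2.035 V.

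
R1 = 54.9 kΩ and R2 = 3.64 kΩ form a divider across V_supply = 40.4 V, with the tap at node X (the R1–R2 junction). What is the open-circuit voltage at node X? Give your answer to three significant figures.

V_th ≈ 2.51 V

V_th is the unloaded tap voltage: V_supply · R2/(R1+R2) = 40.4 × 0.06218 = 2.512 V.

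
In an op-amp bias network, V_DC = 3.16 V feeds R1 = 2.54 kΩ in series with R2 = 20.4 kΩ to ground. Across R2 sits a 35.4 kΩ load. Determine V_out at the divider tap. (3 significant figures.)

First combine the lower leg with the load: R2 ‖ R_L = 12.94 kΩ.
Voltage divider with the loaded lower leg: V_out = 3.16 × 12.94/(2.54 + 12.94) = 3.16 × 0.8359 = 2.642 V.

V_out ≈ 2.64 V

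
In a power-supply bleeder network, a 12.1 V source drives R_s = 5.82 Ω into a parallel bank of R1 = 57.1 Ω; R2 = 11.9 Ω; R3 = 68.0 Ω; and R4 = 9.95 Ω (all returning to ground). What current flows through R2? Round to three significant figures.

Parallel bank: R_p = 1/(1/57.1 + 1/11.9 + 1/68.0 + 1/9.95) = 4.614 Ω.
V_A = 12.1 × 4.614/10.43 = 5.350 V.
Branch current I = V_A/R2 = 5.350/11.9 = 0.4496 A.

I ≈ 0.450 A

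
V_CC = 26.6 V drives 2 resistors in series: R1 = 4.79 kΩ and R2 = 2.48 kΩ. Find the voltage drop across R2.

ΣR = 4.79 + 2.48 = 7.270 kΩ.
By the voltage-divider rule, V = 26.6 × 2.480/7.270 = 9.074 V.

V ≈ 9.07 V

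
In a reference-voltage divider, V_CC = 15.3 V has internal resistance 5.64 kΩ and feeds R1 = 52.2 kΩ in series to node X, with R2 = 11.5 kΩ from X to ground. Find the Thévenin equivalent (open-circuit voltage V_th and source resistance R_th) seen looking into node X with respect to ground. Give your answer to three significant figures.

R1' = 5.64 + 52.2 = 57.84 kΩ (source resistance + R1).
V_th is the unloaded tap voltage: V_CC · R2/(R1'+R2) = 15.3 × 0.1658 = 2.537 V.
Looking into X with the source shorted: R_th = R1'·R2/(R1'+R2) = 57.84 × 11.5/69.34 = 9.593 kΩ.

V_th ≈ 2.54 V, R_th ≈ 9.59 kΩ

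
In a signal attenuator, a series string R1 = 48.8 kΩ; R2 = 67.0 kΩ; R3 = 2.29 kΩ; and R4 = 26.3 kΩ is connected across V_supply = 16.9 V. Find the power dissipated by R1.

P ≈ 0.669 mW

ΣR = 144.4 kΩ → I = 16.9/144.4 = 0.1170 mA.
P = I²R = 0.01370 × 48.8 = 0.6685 mW.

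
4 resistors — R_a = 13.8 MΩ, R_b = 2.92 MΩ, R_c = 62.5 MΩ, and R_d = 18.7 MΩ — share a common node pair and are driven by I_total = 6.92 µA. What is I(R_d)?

Total conductance ΣG = 1/13.8 + 1/2.92 + 1/62.5 + 1/18.7 = 0.4844 (units of 1/MΩ).
Current divider: I(R_d) = I_total · G_k/ΣG = 6.92 × (0.05348/0.4844) = 6.92 × 0.1104 = 0.7639 µA.

I ≈ 0.764 µA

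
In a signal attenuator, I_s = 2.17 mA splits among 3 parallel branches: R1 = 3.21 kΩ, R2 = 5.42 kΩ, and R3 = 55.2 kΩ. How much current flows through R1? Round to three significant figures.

ΣG = 1/3.21 + 1/5.42 + 1/55.2 = 0.5141.
R1 takes the fraction G_k/ΣG = 0.3115/0.5141 = 0.6059, so I = 2.17 × 0.6059 = 1.315 mA.

I ≈ 1.31 mA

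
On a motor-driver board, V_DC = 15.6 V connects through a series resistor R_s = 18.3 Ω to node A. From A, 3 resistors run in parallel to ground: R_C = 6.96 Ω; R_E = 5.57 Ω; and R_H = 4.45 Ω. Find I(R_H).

Parallel bank: R_p = 1/(1/6.96 + 1/5.57 + 1/4.45) = 1.825 Ω.
Node voltage V_A = V_DC · R_p/(R_s + R_p) = 15.6 × 0.09069 = 1.415 V.
I(R_H) = V_A / R_H = 1.415/4.45 = 0.3179 A.
(Check via current divider: I_total = 0.7752 A; share G_k/ΣG = 0.4101 → same result.)

I ≈ 0.318 A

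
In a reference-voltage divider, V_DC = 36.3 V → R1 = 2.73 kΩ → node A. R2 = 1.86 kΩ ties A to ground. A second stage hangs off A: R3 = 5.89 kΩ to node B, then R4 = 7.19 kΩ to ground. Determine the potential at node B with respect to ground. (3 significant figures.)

Looking into the second stage from A: R3 + R4 = 13.08 kΩ appears in parallel with R2.
Effective lower resistance at A: R2 ‖ 13.08 = 1.628 kΩ.
V_A = 36.3 × 1.628/(2.73 + 1.628) = 13.56 V.
Stage 2 is unloaded, so V_B = V_A · R4/(R3+R4) = 13.56 × 7.19/13.08 = 7.455 V.

V_B ≈ 7.46 V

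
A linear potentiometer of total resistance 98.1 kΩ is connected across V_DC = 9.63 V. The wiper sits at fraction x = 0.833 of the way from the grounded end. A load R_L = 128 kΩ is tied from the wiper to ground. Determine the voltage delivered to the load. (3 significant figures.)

The pot divides into 16.38 kΩ above the wiper and 81.72 kΩ below.
Lower segment in parallel with the load: 81.72 ‖ 128 = 49.88 kΩ.
V_out = 9.63 × 49.88/(16.38 + 49.88) = 7.249 V.
(Unloaded: V_out = x·V_DC = 8.02 V.)

V_out ≈ 7.25 V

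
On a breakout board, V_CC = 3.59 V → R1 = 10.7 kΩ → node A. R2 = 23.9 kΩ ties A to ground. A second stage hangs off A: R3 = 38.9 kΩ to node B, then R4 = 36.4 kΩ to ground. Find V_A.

V_A ≈ 2.26 V

The second stage (R3 + R4 = 75.30 kΩ) loads node A in parallel with R2.
R2 ‖ (R3+R4) = 18.14 kΩ.
V_A = 3.59 × 18.14/(10.7 + 18.14) = 2.258 V.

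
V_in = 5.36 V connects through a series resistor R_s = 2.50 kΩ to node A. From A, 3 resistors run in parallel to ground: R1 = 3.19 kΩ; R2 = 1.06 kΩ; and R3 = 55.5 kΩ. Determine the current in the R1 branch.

Equivalent of the parallel group: R_p = 0.7844 kΩ.
Node voltage V_A = V_in · R_p/(R_s + R_p) = 5.36 × 0.2388 = 1.280 V.
Branch current I = V_A/R1 = 1.280/3.19 = 0.4013 mA.

I ≈ 0.401 mA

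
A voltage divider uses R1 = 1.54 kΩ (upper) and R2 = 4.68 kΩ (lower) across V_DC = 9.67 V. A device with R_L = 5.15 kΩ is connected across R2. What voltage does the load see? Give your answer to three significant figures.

R2 ‖ R_L = (4.68 × 5.15)/(4.68 + 5.15) = 2.452 kΩ.
Now apply the divider: V_out = 9.67 × 0.6142 = 5.939 V.

V_out ≈ 5.94 V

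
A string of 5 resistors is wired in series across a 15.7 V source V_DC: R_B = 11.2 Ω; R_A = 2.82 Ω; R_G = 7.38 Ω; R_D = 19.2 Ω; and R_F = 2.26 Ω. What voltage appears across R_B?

ΣR = 11.2 + 2.82 + 7.38 + 19.2 + 2.26 = 42.86 Ω.
Voltage divider: V = V_DC · (11.20 / 42.86) = 15.7 × 0.2613 = 4.103 V.

V ≈ 4.10 V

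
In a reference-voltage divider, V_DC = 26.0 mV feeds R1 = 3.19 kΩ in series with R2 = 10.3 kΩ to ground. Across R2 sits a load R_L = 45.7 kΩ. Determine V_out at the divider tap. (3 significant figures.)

V_out ≈ 18.8 mV

The load sits in parallel with R2, giving an effective lower resistance R2' = R2·R_L/(R2+R_L) = 8.406 kΩ.
Voltage divider with the loaded lower leg: V_out = 26.0 × 8.406/(3.19 + 8.406) = 26.0 × 0.7249 = 18.85 mV.
(Unloaded it would be 19.9 mV; the load pulls it down.)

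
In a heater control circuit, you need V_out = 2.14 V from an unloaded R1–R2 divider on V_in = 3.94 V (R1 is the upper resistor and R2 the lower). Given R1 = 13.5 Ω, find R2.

R2 ≈ 16.1 Ω

Required fraction k = V_out/V_in = 0.5431.
So R2 = R1 · V_out/(V_in − V_out) = 13.5 × 2.14/(3.94 − 2.14) = 13.5 × 1.189 = 16.05 Ω.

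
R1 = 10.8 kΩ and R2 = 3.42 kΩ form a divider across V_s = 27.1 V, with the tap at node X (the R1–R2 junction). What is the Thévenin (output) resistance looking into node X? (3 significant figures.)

With V_s suppressed (replaced by a short), R_th = R1 ‖ R2 = (10.80 × 3.42)/(10.80 + 3.42) = 2.597 kΩ.

R_th ≈ 2.60 kΩ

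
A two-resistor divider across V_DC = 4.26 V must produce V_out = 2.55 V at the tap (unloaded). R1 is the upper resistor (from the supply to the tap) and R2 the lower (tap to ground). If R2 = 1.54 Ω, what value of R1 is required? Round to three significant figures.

R1 ≈ 1.03 Ω

V_out/V_DC = R2/(R1+R2) = 0.5986.
Rearranging, R1 = R2·(1−k)/k = 1.54 × 0.6706 = 1.033 Ω.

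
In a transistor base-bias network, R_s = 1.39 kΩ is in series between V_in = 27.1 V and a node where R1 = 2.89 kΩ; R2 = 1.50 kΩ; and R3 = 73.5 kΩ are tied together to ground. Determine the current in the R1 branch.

Combine the parallel branches: R_p = (1/2.89 + 1/1.50 + 1/73.5)⁻¹ = 0.9744 kΩ.
V_A = 27.1 × 0.9744/2.364 = 11.17 V.
Branch current I = V_A/R1 = 11.17/2.89 = 3.864 mA.
(Check via current divider: I_total = 11.46 mA; share G_k/ΣG = 0.3372 → same result.)

I ≈ 3.86 mA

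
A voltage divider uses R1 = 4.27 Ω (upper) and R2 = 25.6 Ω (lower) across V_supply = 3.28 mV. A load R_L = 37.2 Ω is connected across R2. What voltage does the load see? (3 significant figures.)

V_out ≈ 2.56 mV

R2 ‖ R_L = (25.6 × 37.2)/(25.6 + 37.2) = 15.16 Ω.
Voltage divider with the loaded lower leg: V_out = 3.28 × 15.16/(4.27 + 15.16) = 3.28 × 0.7803 = 2.559 mV.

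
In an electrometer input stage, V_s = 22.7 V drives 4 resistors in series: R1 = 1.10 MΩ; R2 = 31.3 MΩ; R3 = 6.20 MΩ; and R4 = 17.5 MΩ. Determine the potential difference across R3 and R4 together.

V ≈ 9.59 V

Series total: ΣR = 1.10 + 31.3 + 6.20 + 17.5 = 56.10 MΩ.
R_{R3..R4} = 6.20 + 17.5 = 23.70 MΩ.
Voltage divider: V = V_s · (23.70 / 56.10) = 22.7 × 0.4225 = 9.590 V.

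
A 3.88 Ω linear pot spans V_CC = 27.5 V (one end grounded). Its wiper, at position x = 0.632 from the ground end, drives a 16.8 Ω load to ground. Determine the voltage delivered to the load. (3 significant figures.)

The pot divides into 1.428 Ω above the wiper and 2.452 Ω below.
R_L loads the lower segment: effective lower R = 2.140 Ω.
Then V_out = V_CC · 2.140/(1.428 + 2.140) = 16.49 V.

V_out ≈ 16.5 V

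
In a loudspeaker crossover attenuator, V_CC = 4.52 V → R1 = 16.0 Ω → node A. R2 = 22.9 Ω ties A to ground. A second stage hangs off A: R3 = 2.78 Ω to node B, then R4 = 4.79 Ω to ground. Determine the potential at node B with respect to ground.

V_B ≈ 0.750 V

The second stage (R3 + R4 = 7.570 Ω) loads node A in parallel with R2.
R2 ‖ (R3+R4) = 5.689 Ω.
First divider: V_A = V_CC · 5.689/(16.0 + 5.689) = 1.186 V.
Then the unloaded second divider: V_B = V_A × R4/(R3+R4) = 1.186 × 0.6328 = 0.7502 V.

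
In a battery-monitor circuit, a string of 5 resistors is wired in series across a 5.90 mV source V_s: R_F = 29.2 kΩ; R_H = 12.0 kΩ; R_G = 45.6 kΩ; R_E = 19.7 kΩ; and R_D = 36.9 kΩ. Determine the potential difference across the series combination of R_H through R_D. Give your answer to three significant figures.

V ≈ 4.70 mV

Series total: ΣR = 29.2 + 12.0 + 45.6 + 19.7 + 36.9 = 143.4 kΩ.
R_{R_H..R_D} = 12.0 + 45.6 + 19.7 + 36.9 = 114.2 kΩ.
Voltage divider: V = V_s · (114.2 / 143.4) = 5.90 × 0.7964 = 4.699 mV.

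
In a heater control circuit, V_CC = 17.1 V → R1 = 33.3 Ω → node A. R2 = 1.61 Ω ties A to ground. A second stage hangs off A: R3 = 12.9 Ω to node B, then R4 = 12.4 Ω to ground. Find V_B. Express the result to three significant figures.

Node A sees R2 in parallel with the series input of stage 2, R3 + R4 = 25.30 Ω.
R2 ‖ (R3+R4) = 1.514 Ω.
First divider: V_A = V_CC · 1.514/(33.3 + 1.514) = 0.7435 V.
Stage 2 is unloaded, so V_B = V_A · R4/(R3+R4) = 0.7435 × 12.4/25.30 = 0.3644 V.

V_B ≈ 0.364 V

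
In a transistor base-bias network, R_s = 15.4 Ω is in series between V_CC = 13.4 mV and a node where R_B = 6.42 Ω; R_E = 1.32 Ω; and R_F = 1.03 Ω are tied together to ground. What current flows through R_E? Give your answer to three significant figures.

I ≈ 0.338 mA

Parallel bank: R_p = 1/(1/6.42 + 1/1.32 + 1/1.03) = 0.5307 Ω.
Node voltage V_A = V_CC · R_p/(R_s + R_p) = 13.4 × 0.03331 = 0.4464 mV.
I(R_E) = V_A / R_E = 0.4464/1.32 = 0.3382 mA.
(Equivalently: I_total = 0.8411 mA, then current-divider fraction G_k/ΣG = 0.4021.)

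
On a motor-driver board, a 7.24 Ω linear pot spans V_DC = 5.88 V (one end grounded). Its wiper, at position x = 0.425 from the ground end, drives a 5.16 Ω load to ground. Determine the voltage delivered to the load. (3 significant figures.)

V_out ≈ 1.86 V

Lower segment x·R_p = 3.077 Ω; upper segment (1−x)·R_p = 4.163 Ω.
R_L loads the lower segment: effective lower R = 1.928 Ω.
Then V_out = V_DC · 1.928/(4.163 + 1.928) = 1.861 V.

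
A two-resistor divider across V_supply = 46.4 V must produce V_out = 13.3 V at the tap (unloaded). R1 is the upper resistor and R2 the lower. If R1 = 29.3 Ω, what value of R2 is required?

R2 ≈ 11.8 Ω

V_out/V_supply = R2/(R1+R2) = 0.2866.
So R2 = R1 · V_out/(V_supply − V_out) = 29.3 × 13.3/(46.4 − 13.3) = 29.3 × 0.4018 = 11.77 Ω.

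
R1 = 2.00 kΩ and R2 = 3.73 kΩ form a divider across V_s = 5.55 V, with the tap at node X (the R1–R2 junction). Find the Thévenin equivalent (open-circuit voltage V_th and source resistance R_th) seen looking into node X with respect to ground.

V_th ≈ 3.61 V, R_th ≈ 1.30 kΩ

Open-circuit (no load on X): V_th = V_s · R2/(R1 + R2) = 5.55 × 3.73/(2.000 + 3.73) = 3.613 V.
Zeroing V_s shorts the top of R1 to ground, so R_th = R1 ‖ R2 = 1.302 kΩ.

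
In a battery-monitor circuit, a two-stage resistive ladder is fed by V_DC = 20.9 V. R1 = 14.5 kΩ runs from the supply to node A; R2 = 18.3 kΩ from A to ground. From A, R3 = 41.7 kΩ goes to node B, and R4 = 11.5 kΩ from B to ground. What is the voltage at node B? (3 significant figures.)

The second stage (R3 + R4 = 53.20 kΩ) loads node A in parallel with R2.
Effective lower resistance at A: R2 ‖ 53.20 = 13.62 kΩ.
So V_A = 20.9 × 0.4843 = 10.12 V.
Stage 2 is unloaded, so V_B = V_A · R4/(R3+R4) = 10.12 × 11.5/53.20 = 2.188 V.

V_B ≈ 2.19 V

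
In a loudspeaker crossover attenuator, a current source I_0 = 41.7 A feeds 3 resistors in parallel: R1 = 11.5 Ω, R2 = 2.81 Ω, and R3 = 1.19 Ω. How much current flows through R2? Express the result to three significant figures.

Conductances: ΣG = 1/11.5 + 1/2.81 + 1/1.19 = 1.283 (1/Ω).
By the current-divider rule, I = I_0 · G_k/ΣG = 41.7 × 0.2773 = 11.57 A.

I ≈ 11.6 A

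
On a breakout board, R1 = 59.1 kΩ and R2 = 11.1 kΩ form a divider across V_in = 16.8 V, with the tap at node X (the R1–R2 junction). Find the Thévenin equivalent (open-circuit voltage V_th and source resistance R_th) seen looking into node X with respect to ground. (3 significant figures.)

Open-circuit (no load on X): V_th = V_in · R2/(R1 + R2) = 16.8 × 11.1/(59.10 + 11.1) = 2.656 V.
With V_in suppressed (replaced by a short), R_th = R1 ‖ R2 = (59.10 × 11.1)/(59.10 + 11.1) = 9.345 kΩ.

V_th ≈ 2.66 V, R_th ≈ 9.34 kΩ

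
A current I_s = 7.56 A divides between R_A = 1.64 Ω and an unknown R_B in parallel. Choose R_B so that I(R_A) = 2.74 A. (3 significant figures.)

The fraction through R_A equals R_B/(R_A+R_B).
2.74/7.56 = R_B/(R_A + R_B) → R_B = R_A · (0.3624)/(1 − 0.3624) = 1.64 × 0.5685 = 0.9323 Ω.

R_B ≈ 0.932 Ω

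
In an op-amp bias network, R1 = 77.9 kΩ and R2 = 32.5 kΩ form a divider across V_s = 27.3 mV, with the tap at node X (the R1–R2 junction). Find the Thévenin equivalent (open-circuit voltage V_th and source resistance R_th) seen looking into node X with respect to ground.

Open-circuit (no load on X): V_th = V_s · R2/(R1 + R2) = 27.3 × 32.5/(77.90 + 32.5) = 8.037 mV.
With V_s suppressed (replaced by a short), R_th = R1 ‖ R2 = (77.90 × 32.5)/(77.90 + 32.5) = 22.93 kΩ.

V_th ≈ 8.04 mV, R_th ≈ 22.9 kΩ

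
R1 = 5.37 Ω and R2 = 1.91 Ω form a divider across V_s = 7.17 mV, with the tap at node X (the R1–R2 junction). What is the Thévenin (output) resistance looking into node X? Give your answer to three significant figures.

Zeroing V_s shorts the top of R1 to ground, so R_th = R1 ‖ R2 = 1.409 Ω.

R_th ≈ 1.41 Ω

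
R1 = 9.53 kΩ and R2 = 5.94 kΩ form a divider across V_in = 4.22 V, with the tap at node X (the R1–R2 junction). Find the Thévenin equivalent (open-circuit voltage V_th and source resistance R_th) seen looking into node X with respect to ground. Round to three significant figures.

With X open, the divider is unloaded: V_th = 4.22 × 5.94/15.47 = 1.620 V.
Looking into X with the source shorted: R_th = R1·R2/(R1+R2) = 9.530 × 5.94/15.47 = 3.659 kΩ.

V_th ≈ 1.62 V, R_th ≈ 3.66 kΩ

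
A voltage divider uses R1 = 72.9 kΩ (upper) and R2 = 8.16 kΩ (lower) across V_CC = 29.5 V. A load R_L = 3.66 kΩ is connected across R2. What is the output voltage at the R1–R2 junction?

V_out ≈ 0.988 V

R2 ‖ R_L = (8.16 × 3.66)/(8.16 + 3.66) = 2.527 kΩ.
Now apply the divider: V_out = 29.5 × 0.03350 = 0.9882 V.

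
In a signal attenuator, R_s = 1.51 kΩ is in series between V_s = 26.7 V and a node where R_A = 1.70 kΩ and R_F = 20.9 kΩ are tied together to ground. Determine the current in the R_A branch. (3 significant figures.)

Combine the parallel branches: R_p = (1/1.70 + 1/20.9)⁻¹ = 1.572 kΩ.
V_A = 26.7 × 1.572/3.082 = 13.62 V.
Branch current I = V_A/R_A = 13.62/1.70 = 8.011 mA.

I ≈ 8.01 mA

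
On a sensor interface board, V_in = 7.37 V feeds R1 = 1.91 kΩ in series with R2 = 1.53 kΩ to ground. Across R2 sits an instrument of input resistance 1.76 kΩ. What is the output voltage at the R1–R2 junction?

The load sits in parallel with R2, giving an effective lower resistance R2' = R2·R_L/(R2+R_L) = 0.8185 kΩ.
Now apply the divider: V_out = 7.37 × 0.3000 = 2.211 V.

V_out ≈ 2.21 V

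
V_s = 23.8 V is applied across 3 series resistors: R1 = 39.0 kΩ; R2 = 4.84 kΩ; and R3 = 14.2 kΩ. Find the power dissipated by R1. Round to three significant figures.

P ≈ 6.56 mW

ΣR = 58.04 kΩ → I = 23.8/58.04 = 0.4101 mA.
V(R1) = I·R = 15.99 V; P = V·I = 15.99 × 0.4101 = 6.558 mW.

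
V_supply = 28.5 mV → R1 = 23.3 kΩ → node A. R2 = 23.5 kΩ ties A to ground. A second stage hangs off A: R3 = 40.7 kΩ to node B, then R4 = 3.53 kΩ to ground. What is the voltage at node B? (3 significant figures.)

The second stage (R3 + R4 = 44.23 kΩ) loads node A in parallel with R2.
R2 ‖ (R3+R4) = 15.35 kΩ.
So V_A = 28.5 × 0.3971 = 11.32 mV.
Stage 2 is unloaded, so V_B = V_A · R4/(R3+R4) = 11.32 × 3.53/44.23 = 0.9032 mV.

V_B ≈ 0.903 mV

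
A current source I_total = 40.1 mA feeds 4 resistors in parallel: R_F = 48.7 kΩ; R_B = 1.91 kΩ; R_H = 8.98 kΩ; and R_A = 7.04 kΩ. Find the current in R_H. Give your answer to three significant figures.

Total conductance ΣG = 1/48.7 + 1/1.91 + 1/8.98 + 1/7.04 = 0.7975 (units of 1/kΩ).
R_H takes the fraction G_k/ΣG = 0.1114/0.7975 = 0.1396, so I = 40.1 × 0.1396 = 5.599 mA.

I ≈ 5.60 mA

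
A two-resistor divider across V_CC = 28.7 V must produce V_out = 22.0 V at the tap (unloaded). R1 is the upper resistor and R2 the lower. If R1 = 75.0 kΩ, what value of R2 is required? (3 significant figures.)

V_out/V_CC = R2/(R1+R2) = 0.7666.
R2 = R1 · 0.7666/(1 − 0.7666) = 246.3 kΩ.

R2 ≈ 246 kΩ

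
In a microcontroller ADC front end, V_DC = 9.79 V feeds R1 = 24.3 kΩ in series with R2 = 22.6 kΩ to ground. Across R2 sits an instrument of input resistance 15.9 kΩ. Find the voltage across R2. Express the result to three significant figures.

R2 ‖ R_L = (22.6 × 15.9)/(22.6 + 15.9) = 9.334 kΩ.
Then V_out = V_DC · R2'/(R1 + R2') = 9.79 × 9.334/33.63 = 2.717 V.

V_out ≈ 2.72 V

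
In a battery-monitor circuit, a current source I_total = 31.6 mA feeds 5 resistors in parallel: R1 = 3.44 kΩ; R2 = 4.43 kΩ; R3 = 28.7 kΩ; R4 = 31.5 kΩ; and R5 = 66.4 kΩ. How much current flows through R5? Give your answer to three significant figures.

I ≈ 0.796 mA

Total conductance ΣG = 1/3.44 + 1/4.43 + 1/28.7 + 1/31.5 + 1/66.4 = 0.5981 (units of 1/kΩ).
R5 takes the fraction G_k/ΣG = 0.01506/0.5981 = 0.02518, so I = 31.6 × 0.02518 = 0.7957 mA.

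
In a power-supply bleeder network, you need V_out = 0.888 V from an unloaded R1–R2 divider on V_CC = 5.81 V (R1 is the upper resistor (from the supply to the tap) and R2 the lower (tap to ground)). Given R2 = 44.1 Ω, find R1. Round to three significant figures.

R1 ≈ 244 Ω

V_out/V_CC = R2/(R1+R2) = 0.1528.
So R1 = R2 · (V_CC/V_out − 1) = 44.1 × (5.81/0.888 − 1) = 44.1 × 5.543 = 244.4 Ω.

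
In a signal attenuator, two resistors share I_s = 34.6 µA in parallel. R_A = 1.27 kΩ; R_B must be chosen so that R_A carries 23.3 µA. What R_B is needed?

In a two-way split, I_A/I_s = R_B/(R_A + R_B).
With f = 0.6734, R_B = R_A · f/(1−f) = 1.27 × 2.062 = 2.619 kΩ.

R_B ≈ 2.62 kΩ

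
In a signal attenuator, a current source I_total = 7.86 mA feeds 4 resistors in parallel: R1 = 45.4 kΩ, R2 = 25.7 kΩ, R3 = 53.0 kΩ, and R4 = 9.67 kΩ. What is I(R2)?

Total conductance ΣG = 1/45.4 + 1/25.7 + 1/53.0 + 1/9.67 = 0.1832 (units of 1/kΩ).
By the current-divider rule, I = I_total · G_k/ΣG = 7.86 × 0.2124 = 1.669 mA.

I ≈ 1.67 mA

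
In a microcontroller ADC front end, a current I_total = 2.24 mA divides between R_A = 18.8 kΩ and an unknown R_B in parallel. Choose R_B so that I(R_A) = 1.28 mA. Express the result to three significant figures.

In a two-way split, I_A/I_total = R_B/(R_A + R_B).
With f = 0.5714, R_B = R_A · f/(1−f) = 18.8 × 1.333 = 25.07 kΩ.

R_B ≈ 25.1 kΩ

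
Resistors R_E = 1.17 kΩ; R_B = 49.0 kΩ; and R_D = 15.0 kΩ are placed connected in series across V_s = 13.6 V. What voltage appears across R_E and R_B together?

V ≈ 10.5 V

Series total: ΣR = 1.17 + 49.0 + 15.0 = 65.17 kΩ.
R_{R_E..R_B} = 1.17 + 49.0 = 50.17 kΩ.
By the voltage-divider rule, V = 13.6 × 50.17/65.17 = 10.47 V.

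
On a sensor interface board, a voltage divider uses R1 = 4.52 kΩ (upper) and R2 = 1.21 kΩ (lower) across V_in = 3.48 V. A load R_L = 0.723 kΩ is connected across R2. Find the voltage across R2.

R2 ‖ R_L = (1.21 × 0.723)/(1.21 + 0.723) = 0.4526 kΩ.
Then V_out = V_in · R2'/(R1 + R2') = 3.48 × 0.4526/4.973 = 0.3167 V.
(Unloaded it would be 0.735 V; the load pulls it down.)

V_out ≈ 0.317 V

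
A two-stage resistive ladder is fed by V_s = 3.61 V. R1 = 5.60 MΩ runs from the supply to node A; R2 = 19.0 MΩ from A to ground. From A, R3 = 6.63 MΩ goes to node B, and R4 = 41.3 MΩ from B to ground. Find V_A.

The second stage (R3 + R4 = 47.93 MΩ) loads node A in parallel with R2.
R2 ‖ (R3+R4) = 13.61 MΩ.
First divider: V_A = V_s · 13.61/(5.60 + 13.61) = 2.557 V.

V_A ≈ 2.56 V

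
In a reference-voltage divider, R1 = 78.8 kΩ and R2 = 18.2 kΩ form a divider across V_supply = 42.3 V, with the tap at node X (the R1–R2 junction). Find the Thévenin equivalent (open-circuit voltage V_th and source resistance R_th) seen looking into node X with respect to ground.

V_th ≈ 7.94 V, R_th ≈ 14.8 kΩ

With X open, the divider is unloaded: V_th = 42.3 × 18.2/97.00 = 7.937 V.
Looking into X with the source shorted: R_th = R1·R2/(R1+R2) = 78.80 × 18.2/97.00 = 14.79 kΩ.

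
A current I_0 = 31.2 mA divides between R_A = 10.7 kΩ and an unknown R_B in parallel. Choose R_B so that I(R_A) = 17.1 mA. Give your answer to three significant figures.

Two-branch current divider: I_A = I_0 · R_B/(R_A + R_B).
With f = 0.5481, R_B = R_A · f/(1−f) = 10.7 × 1.213 = 12.98 kΩ.

R_B ≈ 13.0 kΩ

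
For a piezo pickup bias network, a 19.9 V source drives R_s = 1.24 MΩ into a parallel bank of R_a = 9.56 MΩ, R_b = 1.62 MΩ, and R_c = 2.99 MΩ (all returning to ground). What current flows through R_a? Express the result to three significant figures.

I ≈ 0.901 µA

Parallel bank: R_p = 1/(1/9.56 + 1/1.62 + 1/2.99) = 0.9467 MΩ.
Node voltage V_A = V_DC · R_p/(R_s + R_p) = 19.9 × 0.4329 = 8.615 V.
Branch current I = V_A/R_a = 8.615/9.56 = 0.9012 µA.
(Check via current divider: I_total = 9.101 µA; share G_k/ΣG = 0.09902 → same result.)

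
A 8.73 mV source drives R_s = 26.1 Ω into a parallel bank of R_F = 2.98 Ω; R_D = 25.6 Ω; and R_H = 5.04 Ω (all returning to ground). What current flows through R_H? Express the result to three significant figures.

I ≈ 0.109 mA

Equivalent of the parallel group: R_p = 1.745 Ω.
Node voltage V_A = V_in · R_p/(R_s + R_p) = 8.73 × 0.06267 = 0.5471 mV.
Branch current I = V_A/R_H = 0.5471/5.04 = 0.1086 mA.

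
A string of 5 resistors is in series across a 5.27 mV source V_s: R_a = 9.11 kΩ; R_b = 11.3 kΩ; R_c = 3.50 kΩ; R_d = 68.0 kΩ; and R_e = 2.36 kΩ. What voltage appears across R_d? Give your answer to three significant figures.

Total series resistance ΣR = 9.11 + 11.3 + 3.50 + 68.0 + 2.36 = 94.27 kΩ.
V = V_s · R/ΣR = 5.27 × 0.7213 = 3.801 mV.

V ≈ 3.80 mV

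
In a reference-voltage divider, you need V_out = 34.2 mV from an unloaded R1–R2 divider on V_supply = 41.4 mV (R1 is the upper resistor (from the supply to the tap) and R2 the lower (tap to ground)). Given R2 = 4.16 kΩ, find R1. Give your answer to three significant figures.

R1 ≈ 0.876 kΩ

The divider ratio is R2/(R1+R2) = 34.2/41.4 = 0.8261.
Rearranging, R1 = R2·(1−k)/k = 4.16 × 0.2105 = 0.8758 kΩ.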